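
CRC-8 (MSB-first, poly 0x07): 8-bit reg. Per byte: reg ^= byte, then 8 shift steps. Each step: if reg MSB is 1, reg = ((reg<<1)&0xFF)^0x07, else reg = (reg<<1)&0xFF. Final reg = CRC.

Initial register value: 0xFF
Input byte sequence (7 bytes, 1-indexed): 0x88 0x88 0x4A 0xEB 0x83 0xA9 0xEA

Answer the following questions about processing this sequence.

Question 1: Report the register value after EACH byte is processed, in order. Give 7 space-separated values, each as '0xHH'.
0x42 0x78 0x9E 0x4C 0x63 0x78 0xF7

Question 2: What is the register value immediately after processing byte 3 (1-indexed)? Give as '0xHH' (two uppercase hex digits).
Answer: 0x9E

Derivation:
After byte 1 (0x88): reg=0x42
After byte 2 (0x88): reg=0x78
After byte 3 (0x4A): reg=0x9E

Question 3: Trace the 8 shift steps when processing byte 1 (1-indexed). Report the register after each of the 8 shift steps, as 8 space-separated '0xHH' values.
Answer: 0xEE 0xDB 0xB1 0x65 0xCA 0x93 0x21 0x42

Derivation:
Register before byte 1: 0xFF
After XOR with byte 0x88: 0x77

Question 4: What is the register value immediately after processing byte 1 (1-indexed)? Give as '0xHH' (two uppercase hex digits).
After byte 1 (0x88): reg=0x42

Answer: 0x42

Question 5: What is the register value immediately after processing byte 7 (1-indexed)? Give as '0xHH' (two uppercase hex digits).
After byte 1 (0x88): reg=0x42
After byte 2 (0x88): reg=0x78
After byte 3 (0x4A): reg=0x9E
After byte 4 (0xEB): reg=0x4C
After byte 5 (0x83): reg=0x63
After byte 6 (0xA9): reg=0x78
After byte 7 (0xEA): reg=0xF7

Answer: 0xF7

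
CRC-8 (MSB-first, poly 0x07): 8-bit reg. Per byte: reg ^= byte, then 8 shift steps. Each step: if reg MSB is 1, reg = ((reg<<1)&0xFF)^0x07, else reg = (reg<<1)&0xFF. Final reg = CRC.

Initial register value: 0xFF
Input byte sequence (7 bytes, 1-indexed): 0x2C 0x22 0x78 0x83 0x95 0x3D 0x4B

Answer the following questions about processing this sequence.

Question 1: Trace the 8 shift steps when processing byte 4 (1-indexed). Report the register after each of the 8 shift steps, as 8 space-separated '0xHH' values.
Answer: 0xF3 0xE1 0xC5 0x8D 0x1D 0x3A 0x74 0xE8

Derivation:
After byte 1 (0x2C): reg=0x37
After byte 2 (0x22): reg=0x6B
After byte 3 (0x78): reg=0x79
Register before byte 4: 0x79
After XOR with byte 0x83: 0xFA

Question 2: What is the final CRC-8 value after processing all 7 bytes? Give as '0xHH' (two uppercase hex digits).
Answer: 0x10

Derivation:
After byte 1 (0x2C): reg=0x37
After byte 2 (0x22): reg=0x6B
After byte 3 (0x78): reg=0x79
After byte 4 (0x83): reg=0xE8
After byte 5 (0x95): reg=0x74
After byte 6 (0x3D): reg=0xF8
After byte 7 (0x4B): reg=0x10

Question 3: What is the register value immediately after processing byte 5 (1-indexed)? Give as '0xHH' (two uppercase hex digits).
After byte 1 (0x2C): reg=0x37
After byte 2 (0x22): reg=0x6B
After byte 3 (0x78): reg=0x79
After byte 4 (0x83): reg=0xE8
After byte 5 (0x95): reg=0x74

Answer: 0x74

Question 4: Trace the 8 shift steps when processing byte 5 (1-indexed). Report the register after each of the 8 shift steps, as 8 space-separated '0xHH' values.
Answer: 0xFA 0xF3 0xE1 0xC5 0x8D 0x1D 0x3A 0x74

Derivation:
After byte 1 (0x2C): reg=0x37
After byte 2 (0x22): reg=0x6B
After byte 3 (0x78): reg=0x79
After byte 4 (0x83): reg=0xE8
Register before byte 5: 0xE8
After XOR with byte 0x95: 0x7D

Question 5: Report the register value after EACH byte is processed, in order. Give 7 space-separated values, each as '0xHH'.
0x37 0x6B 0x79 0xE8 0x74 0xF8 0x10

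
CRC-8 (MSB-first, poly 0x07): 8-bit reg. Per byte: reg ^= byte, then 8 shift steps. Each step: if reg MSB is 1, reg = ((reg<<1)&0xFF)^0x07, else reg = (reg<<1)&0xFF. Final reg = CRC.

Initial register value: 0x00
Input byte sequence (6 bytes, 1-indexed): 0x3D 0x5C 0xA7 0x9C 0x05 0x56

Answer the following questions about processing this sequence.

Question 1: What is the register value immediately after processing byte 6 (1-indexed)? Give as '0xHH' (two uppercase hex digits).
After byte 1 (0x3D): reg=0xB3
After byte 2 (0x5C): reg=0x83
After byte 3 (0xA7): reg=0xFC
After byte 4 (0x9C): reg=0x27
After byte 5 (0x05): reg=0xEE
After byte 6 (0x56): reg=0x21

Answer: 0x21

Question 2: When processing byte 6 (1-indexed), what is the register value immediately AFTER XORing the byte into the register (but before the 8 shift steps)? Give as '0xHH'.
Register before byte 6: 0xEE
Byte 6: 0x56
0xEE XOR 0x56 = 0xB8

Answer: 0xB8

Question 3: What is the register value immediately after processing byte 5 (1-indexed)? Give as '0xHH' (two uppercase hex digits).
Answer: 0xEE

Derivation:
After byte 1 (0x3D): reg=0xB3
After byte 2 (0x5C): reg=0x83
After byte 3 (0xA7): reg=0xFC
After byte 4 (0x9C): reg=0x27
After byte 5 (0x05): reg=0xEE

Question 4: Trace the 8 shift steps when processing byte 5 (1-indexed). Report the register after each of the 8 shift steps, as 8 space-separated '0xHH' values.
After byte 1 (0x3D): reg=0xB3
After byte 2 (0x5C): reg=0x83
After byte 3 (0xA7): reg=0xFC
After byte 4 (0x9C): reg=0x27
Register before byte 5: 0x27
After XOR with byte 0x05: 0x22

Answer: 0x44 0x88 0x17 0x2E 0x5C 0xB8 0x77 0xEE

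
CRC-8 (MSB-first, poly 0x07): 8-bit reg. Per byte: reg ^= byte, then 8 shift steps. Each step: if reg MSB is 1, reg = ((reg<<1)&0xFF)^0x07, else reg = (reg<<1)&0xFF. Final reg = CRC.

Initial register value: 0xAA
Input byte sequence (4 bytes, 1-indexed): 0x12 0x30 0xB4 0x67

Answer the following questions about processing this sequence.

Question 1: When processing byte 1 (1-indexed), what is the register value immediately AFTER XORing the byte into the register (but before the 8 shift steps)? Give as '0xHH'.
Register before byte 1: 0xAA
Byte 1: 0x12
0xAA XOR 0x12 = 0xB8

Answer: 0xB8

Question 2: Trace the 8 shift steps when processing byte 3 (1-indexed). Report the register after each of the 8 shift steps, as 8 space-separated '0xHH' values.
After byte 1 (0x12): reg=0x21
After byte 2 (0x30): reg=0x77
Register before byte 3: 0x77
After XOR with byte 0xB4: 0xC3

Answer: 0x81 0x05 0x0A 0x14 0x28 0x50 0xA0 0x47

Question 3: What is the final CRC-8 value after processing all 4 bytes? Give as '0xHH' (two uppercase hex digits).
Answer: 0xE0

Derivation:
After byte 1 (0x12): reg=0x21
After byte 2 (0x30): reg=0x77
After byte 3 (0xB4): reg=0x47
After byte 4 (0x67): reg=0xE0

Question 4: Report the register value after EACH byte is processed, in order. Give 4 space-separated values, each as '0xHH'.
0x21 0x77 0x47 0xE0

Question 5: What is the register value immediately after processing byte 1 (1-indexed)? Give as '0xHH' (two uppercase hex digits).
Answer: 0x21

Derivation:
After byte 1 (0x12): reg=0x21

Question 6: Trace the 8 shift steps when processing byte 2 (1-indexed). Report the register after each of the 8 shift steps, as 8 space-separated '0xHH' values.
After byte 1 (0x12): reg=0x21
Register before byte 2: 0x21
After XOR with byte 0x30: 0x11

Answer: 0x22 0x44 0x88 0x17 0x2E 0x5C 0xB8 0x77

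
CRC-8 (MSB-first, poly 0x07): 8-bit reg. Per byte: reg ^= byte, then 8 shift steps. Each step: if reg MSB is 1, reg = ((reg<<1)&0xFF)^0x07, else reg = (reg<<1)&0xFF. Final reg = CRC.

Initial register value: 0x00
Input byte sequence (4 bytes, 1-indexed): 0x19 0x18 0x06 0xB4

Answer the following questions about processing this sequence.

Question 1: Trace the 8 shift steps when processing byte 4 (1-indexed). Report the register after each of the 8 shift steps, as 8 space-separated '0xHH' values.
Answer: 0x85 0x0D 0x1A 0x34 0x68 0xD0 0xA7 0x49

Derivation:
After byte 1 (0x19): reg=0x4F
After byte 2 (0x18): reg=0xA2
After byte 3 (0x06): reg=0x75
Register before byte 4: 0x75
After XOR with byte 0xB4: 0xC1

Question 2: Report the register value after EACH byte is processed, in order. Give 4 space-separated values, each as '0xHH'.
0x4F 0xA2 0x75 0x49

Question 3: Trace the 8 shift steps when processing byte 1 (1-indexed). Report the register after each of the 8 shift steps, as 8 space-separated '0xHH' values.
Answer: 0x32 0x64 0xC8 0x97 0x29 0x52 0xA4 0x4F

Derivation:
Register before byte 1: 0x00
After XOR with byte 0x19: 0x19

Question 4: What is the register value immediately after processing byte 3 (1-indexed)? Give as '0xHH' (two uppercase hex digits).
Answer: 0x75

Derivation:
After byte 1 (0x19): reg=0x4F
After byte 2 (0x18): reg=0xA2
After byte 3 (0x06): reg=0x75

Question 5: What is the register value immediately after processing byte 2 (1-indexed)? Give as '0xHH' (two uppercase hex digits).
After byte 1 (0x19): reg=0x4F
After byte 2 (0x18): reg=0xA2

Answer: 0xA2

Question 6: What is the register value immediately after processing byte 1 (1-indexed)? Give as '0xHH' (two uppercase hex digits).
Answer: 0x4F

Derivation:
After byte 1 (0x19): reg=0x4F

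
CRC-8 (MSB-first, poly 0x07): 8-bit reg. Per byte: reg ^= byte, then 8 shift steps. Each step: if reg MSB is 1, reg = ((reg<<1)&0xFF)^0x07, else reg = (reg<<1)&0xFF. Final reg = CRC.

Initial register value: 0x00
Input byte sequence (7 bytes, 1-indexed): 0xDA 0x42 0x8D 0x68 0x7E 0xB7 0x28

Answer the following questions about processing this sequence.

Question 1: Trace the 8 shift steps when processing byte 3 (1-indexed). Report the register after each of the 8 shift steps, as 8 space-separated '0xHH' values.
After byte 1 (0xDA): reg=0x08
After byte 2 (0x42): reg=0xF1
Register before byte 3: 0xF1
After XOR with byte 0x8D: 0x7C

Answer: 0xF8 0xF7 0xE9 0xD5 0xAD 0x5D 0xBA 0x73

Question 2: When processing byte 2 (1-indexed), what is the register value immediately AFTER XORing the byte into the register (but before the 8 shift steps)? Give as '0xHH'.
Answer: 0x4A

Derivation:
Register before byte 2: 0x08
Byte 2: 0x42
0x08 XOR 0x42 = 0x4A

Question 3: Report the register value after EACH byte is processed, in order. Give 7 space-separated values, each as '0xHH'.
0x08 0xF1 0x73 0x41 0xBD 0x36 0x5A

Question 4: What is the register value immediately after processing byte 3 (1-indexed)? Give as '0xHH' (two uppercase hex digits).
After byte 1 (0xDA): reg=0x08
After byte 2 (0x42): reg=0xF1
After byte 3 (0x8D): reg=0x73

Answer: 0x73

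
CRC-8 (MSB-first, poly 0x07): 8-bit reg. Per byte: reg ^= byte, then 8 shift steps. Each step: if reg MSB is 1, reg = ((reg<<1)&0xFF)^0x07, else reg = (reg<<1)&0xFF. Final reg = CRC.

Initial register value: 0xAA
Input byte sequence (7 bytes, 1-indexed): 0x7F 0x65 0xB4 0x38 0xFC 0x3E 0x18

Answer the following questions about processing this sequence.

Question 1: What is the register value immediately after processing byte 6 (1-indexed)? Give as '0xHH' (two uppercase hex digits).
Answer: 0xEA

Derivation:
After byte 1 (0x7F): reg=0x25
After byte 2 (0x65): reg=0xC7
After byte 3 (0xB4): reg=0x5E
After byte 4 (0x38): reg=0x35
After byte 5 (0xFC): reg=0x71
After byte 6 (0x3E): reg=0xEA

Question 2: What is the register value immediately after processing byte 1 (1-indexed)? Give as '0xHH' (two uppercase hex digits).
After byte 1 (0x7F): reg=0x25

Answer: 0x25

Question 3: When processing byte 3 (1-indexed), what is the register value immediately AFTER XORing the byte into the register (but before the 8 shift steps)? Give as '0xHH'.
Answer: 0x73

Derivation:
Register before byte 3: 0xC7
Byte 3: 0xB4
0xC7 XOR 0xB4 = 0x73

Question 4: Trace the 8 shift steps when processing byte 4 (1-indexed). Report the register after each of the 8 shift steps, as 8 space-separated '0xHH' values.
After byte 1 (0x7F): reg=0x25
After byte 2 (0x65): reg=0xC7
After byte 3 (0xB4): reg=0x5E
Register before byte 4: 0x5E
After XOR with byte 0x38: 0x66

Answer: 0xCC 0x9F 0x39 0x72 0xE4 0xCF 0x99 0x35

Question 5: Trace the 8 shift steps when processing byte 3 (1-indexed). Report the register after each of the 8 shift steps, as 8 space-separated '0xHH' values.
After byte 1 (0x7F): reg=0x25
After byte 2 (0x65): reg=0xC7
Register before byte 3: 0xC7
After XOR with byte 0xB4: 0x73

Answer: 0xE6 0xCB 0x91 0x25 0x4A 0x94 0x2F 0x5E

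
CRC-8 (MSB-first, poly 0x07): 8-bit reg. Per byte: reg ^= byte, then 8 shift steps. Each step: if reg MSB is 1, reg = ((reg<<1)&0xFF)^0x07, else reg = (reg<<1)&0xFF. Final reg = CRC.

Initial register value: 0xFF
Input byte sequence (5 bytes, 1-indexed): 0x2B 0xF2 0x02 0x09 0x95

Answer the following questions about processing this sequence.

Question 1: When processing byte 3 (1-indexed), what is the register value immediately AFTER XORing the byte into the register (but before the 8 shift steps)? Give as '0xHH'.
Answer: 0x3C

Derivation:
Register before byte 3: 0x3E
Byte 3: 0x02
0x3E XOR 0x02 = 0x3C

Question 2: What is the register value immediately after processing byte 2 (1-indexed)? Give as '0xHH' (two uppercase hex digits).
After byte 1 (0x2B): reg=0x22
After byte 2 (0xF2): reg=0x3E

Answer: 0x3E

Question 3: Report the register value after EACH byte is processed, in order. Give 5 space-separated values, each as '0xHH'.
0x22 0x3E 0xB4 0x3A 0x44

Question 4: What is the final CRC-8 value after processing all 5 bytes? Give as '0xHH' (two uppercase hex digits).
After byte 1 (0x2B): reg=0x22
After byte 2 (0xF2): reg=0x3E
After byte 3 (0x02): reg=0xB4
After byte 4 (0x09): reg=0x3A
After byte 5 (0x95): reg=0x44

Answer: 0x44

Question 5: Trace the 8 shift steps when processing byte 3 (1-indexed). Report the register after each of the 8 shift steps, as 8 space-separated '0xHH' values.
Answer: 0x78 0xF0 0xE7 0xC9 0x95 0x2D 0x5A 0xB4

Derivation:
After byte 1 (0x2B): reg=0x22
After byte 2 (0xF2): reg=0x3E
Register before byte 3: 0x3E
After XOR with byte 0x02: 0x3C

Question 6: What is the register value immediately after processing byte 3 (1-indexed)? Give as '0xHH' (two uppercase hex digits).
Answer: 0xB4

Derivation:
After byte 1 (0x2B): reg=0x22
After byte 2 (0xF2): reg=0x3E
After byte 3 (0x02): reg=0xB4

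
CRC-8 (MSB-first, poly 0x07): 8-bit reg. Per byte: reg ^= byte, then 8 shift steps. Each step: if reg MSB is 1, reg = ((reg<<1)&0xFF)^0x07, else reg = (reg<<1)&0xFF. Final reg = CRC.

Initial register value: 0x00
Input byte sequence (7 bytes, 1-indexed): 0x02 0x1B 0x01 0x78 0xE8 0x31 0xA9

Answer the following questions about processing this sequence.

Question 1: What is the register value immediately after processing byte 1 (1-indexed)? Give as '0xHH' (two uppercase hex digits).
Answer: 0x0E

Derivation:
After byte 1 (0x02): reg=0x0E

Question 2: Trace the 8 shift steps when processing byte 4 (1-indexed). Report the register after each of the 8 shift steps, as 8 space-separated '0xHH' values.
Answer: 0xD2 0xA3 0x41 0x82 0x03 0x06 0x0C 0x18

Derivation:
After byte 1 (0x02): reg=0x0E
After byte 2 (0x1B): reg=0x6B
After byte 3 (0x01): reg=0x11
Register before byte 4: 0x11
After XOR with byte 0x78: 0x69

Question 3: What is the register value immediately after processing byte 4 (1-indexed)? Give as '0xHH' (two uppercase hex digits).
Answer: 0x18

Derivation:
After byte 1 (0x02): reg=0x0E
After byte 2 (0x1B): reg=0x6B
After byte 3 (0x01): reg=0x11
After byte 4 (0x78): reg=0x18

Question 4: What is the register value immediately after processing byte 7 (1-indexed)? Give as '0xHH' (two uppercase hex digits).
Answer: 0xD6

Derivation:
After byte 1 (0x02): reg=0x0E
After byte 2 (0x1B): reg=0x6B
After byte 3 (0x01): reg=0x11
After byte 4 (0x78): reg=0x18
After byte 5 (0xE8): reg=0xDE
After byte 6 (0x31): reg=0x83
After byte 7 (0xA9): reg=0xD6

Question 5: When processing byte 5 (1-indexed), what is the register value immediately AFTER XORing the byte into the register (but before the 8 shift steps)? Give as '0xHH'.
Register before byte 5: 0x18
Byte 5: 0xE8
0x18 XOR 0xE8 = 0xF0

Answer: 0xF0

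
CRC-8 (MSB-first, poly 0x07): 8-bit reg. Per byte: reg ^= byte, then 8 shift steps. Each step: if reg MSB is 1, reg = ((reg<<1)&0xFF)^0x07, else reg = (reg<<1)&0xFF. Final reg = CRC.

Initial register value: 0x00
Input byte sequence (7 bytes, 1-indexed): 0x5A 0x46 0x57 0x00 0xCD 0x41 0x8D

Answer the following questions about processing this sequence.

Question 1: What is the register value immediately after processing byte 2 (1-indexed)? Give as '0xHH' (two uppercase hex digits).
Answer: 0x5B

Derivation:
After byte 1 (0x5A): reg=0x81
After byte 2 (0x46): reg=0x5B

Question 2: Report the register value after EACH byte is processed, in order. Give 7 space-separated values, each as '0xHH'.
0x81 0x5B 0x24 0xFC 0x97 0x2C 0x6E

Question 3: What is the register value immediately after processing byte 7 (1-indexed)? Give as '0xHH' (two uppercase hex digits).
Answer: 0x6E

Derivation:
After byte 1 (0x5A): reg=0x81
After byte 2 (0x46): reg=0x5B
After byte 3 (0x57): reg=0x24
After byte 4 (0x00): reg=0xFC
After byte 5 (0xCD): reg=0x97
After byte 6 (0x41): reg=0x2C
After byte 7 (0x8D): reg=0x6E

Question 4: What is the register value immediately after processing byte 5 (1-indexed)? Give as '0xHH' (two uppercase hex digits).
Answer: 0x97

Derivation:
After byte 1 (0x5A): reg=0x81
After byte 2 (0x46): reg=0x5B
After byte 3 (0x57): reg=0x24
After byte 4 (0x00): reg=0xFC
After byte 5 (0xCD): reg=0x97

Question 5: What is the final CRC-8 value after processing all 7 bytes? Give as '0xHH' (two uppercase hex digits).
After byte 1 (0x5A): reg=0x81
After byte 2 (0x46): reg=0x5B
After byte 3 (0x57): reg=0x24
After byte 4 (0x00): reg=0xFC
After byte 5 (0xCD): reg=0x97
After byte 6 (0x41): reg=0x2C
After byte 7 (0x8D): reg=0x6E

Answer: 0x6E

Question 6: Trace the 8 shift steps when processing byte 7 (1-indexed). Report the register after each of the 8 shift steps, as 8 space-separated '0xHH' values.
After byte 1 (0x5A): reg=0x81
After byte 2 (0x46): reg=0x5B
After byte 3 (0x57): reg=0x24
After byte 4 (0x00): reg=0xFC
After byte 5 (0xCD): reg=0x97
After byte 6 (0x41): reg=0x2C
Register before byte 7: 0x2C
After XOR with byte 0x8D: 0xA1

Answer: 0x45 0x8A 0x13 0x26 0x4C 0x98 0x37 0x6E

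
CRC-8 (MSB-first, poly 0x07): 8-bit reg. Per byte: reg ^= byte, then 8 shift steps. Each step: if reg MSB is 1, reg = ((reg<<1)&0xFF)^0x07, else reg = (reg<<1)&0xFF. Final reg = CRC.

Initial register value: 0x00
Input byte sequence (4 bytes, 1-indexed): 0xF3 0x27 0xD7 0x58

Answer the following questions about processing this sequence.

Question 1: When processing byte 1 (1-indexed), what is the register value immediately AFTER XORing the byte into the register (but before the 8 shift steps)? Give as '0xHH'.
Answer: 0xF3

Derivation:
Register before byte 1: 0x00
Byte 1: 0xF3
0x00 XOR 0xF3 = 0xF3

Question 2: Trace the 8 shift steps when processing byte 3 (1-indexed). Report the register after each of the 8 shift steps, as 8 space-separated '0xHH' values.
After byte 1 (0xF3): reg=0xD7
After byte 2 (0x27): reg=0xDE
Register before byte 3: 0xDE
After XOR with byte 0xD7: 0x09

Answer: 0x12 0x24 0x48 0x90 0x27 0x4E 0x9C 0x3F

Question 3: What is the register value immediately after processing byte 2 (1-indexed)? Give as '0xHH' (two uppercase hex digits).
Answer: 0xDE

Derivation:
After byte 1 (0xF3): reg=0xD7
After byte 2 (0x27): reg=0xDE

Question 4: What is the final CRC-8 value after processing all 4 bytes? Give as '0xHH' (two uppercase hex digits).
After byte 1 (0xF3): reg=0xD7
After byte 2 (0x27): reg=0xDE
After byte 3 (0xD7): reg=0x3F
After byte 4 (0x58): reg=0x32

Answer: 0x32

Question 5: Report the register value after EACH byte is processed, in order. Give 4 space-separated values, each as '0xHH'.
0xD7 0xDE 0x3F 0x32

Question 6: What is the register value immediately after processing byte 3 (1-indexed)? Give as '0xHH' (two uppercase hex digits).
Answer: 0x3F

Derivation:
After byte 1 (0xF3): reg=0xD7
After byte 2 (0x27): reg=0xDE
After byte 3 (0xD7): reg=0x3F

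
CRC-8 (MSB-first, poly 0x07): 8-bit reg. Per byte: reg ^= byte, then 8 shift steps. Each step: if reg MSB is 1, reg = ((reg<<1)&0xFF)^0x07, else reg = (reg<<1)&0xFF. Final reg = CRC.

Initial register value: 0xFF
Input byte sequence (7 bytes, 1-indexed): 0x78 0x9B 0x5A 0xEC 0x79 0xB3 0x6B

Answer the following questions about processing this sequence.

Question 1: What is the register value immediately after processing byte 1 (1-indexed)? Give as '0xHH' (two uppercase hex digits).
After byte 1 (0x78): reg=0x9C

Answer: 0x9C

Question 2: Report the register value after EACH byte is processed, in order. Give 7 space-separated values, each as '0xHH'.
0x9C 0x15 0xEA 0x12 0x16 0x72 0x4F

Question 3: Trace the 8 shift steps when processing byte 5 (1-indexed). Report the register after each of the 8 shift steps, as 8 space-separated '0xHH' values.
Answer: 0xD6 0xAB 0x51 0xA2 0x43 0x86 0x0B 0x16

Derivation:
After byte 1 (0x78): reg=0x9C
After byte 2 (0x9B): reg=0x15
After byte 3 (0x5A): reg=0xEA
After byte 4 (0xEC): reg=0x12
Register before byte 5: 0x12
After XOR with byte 0x79: 0x6B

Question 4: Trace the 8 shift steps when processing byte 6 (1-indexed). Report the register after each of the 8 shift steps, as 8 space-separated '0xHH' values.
After byte 1 (0x78): reg=0x9C
After byte 2 (0x9B): reg=0x15
After byte 3 (0x5A): reg=0xEA
After byte 4 (0xEC): reg=0x12
After byte 5 (0x79): reg=0x16
Register before byte 6: 0x16
After XOR with byte 0xB3: 0xA5

Answer: 0x4D 0x9A 0x33 0x66 0xCC 0x9F 0x39 0x72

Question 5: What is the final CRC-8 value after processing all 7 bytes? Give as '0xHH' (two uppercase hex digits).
After byte 1 (0x78): reg=0x9C
After byte 2 (0x9B): reg=0x15
After byte 3 (0x5A): reg=0xEA
After byte 4 (0xEC): reg=0x12
After byte 5 (0x79): reg=0x16
After byte 6 (0xB3): reg=0x72
After byte 7 (0x6B): reg=0x4F

Answer: 0x4F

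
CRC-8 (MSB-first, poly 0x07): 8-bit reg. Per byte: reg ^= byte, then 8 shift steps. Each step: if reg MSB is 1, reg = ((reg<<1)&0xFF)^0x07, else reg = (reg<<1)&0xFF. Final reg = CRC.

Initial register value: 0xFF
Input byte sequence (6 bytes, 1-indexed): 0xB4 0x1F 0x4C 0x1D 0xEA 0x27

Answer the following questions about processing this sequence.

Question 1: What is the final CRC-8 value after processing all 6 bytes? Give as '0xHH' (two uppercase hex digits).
Answer: 0x34

Derivation:
After byte 1 (0xB4): reg=0xF6
After byte 2 (0x1F): reg=0x91
After byte 3 (0x4C): reg=0x1D
After byte 4 (0x1D): reg=0x00
After byte 5 (0xEA): reg=0x98
After byte 6 (0x27): reg=0x34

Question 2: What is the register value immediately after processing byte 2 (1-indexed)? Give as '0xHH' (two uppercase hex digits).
After byte 1 (0xB4): reg=0xF6
After byte 2 (0x1F): reg=0x91

Answer: 0x91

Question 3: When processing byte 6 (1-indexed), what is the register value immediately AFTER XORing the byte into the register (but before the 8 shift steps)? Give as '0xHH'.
Register before byte 6: 0x98
Byte 6: 0x27
0x98 XOR 0x27 = 0xBF

Answer: 0xBF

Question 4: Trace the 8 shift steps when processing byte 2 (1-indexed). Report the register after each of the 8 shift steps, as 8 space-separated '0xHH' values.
Answer: 0xD5 0xAD 0x5D 0xBA 0x73 0xE6 0xCB 0x91

Derivation:
After byte 1 (0xB4): reg=0xF6
Register before byte 2: 0xF6
After XOR with byte 0x1F: 0xE9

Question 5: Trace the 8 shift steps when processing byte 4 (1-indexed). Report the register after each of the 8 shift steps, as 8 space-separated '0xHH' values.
Answer: 0x00 0x00 0x00 0x00 0x00 0x00 0x00 0x00

Derivation:
After byte 1 (0xB4): reg=0xF6
After byte 2 (0x1F): reg=0x91
After byte 3 (0x4C): reg=0x1D
Register before byte 4: 0x1D
After XOR with byte 0x1D: 0x00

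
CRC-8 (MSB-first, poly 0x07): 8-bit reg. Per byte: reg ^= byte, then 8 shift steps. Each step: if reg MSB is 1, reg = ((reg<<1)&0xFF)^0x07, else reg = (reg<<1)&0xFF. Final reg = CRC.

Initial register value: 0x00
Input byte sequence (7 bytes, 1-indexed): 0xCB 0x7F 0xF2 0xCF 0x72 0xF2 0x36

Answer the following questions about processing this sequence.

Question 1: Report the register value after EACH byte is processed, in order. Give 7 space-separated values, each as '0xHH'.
0x7F 0x00 0xD0 0x5D 0xCD 0xBD 0xB8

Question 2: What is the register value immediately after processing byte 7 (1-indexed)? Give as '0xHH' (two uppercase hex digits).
After byte 1 (0xCB): reg=0x7F
After byte 2 (0x7F): reg=0x00
After byte 3 (0xF2): reg=0xD0
After byte 4 (0xCF): reg=0x5D
After byte 5 (0x72): reg=0xCD
After byte 6 (0xF2): reg=0xBD
After byte 7 (0x36): reg=0xB8

Answer: 0xB8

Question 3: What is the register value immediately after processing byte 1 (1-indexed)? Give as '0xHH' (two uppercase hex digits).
After byte 1 (0xCB): reg=0x7F

Answer: 0x7F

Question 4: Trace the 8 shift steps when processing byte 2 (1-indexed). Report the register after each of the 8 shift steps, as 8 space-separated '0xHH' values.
Answer: 0x00 0x00 0x00 0x00 0x00 0x00 0x00 0x00

Derivation:
After byte 1 (0xCB): reg=0x7F
Register before byte 2: 0x7F
After XOR with byte 0x7F: 0x00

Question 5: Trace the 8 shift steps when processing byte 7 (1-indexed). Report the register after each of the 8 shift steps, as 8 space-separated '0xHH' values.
Answer: 0x11 0x22 0x44 0x88 0x17 0x2E 0x5C 0xB8

Derivation:
After byte 1 (0xCB): reg=0x7F
After byte 2 (0x7F): reg=0x00
After byte 3 (0xF2): reg=0xD0
After byte 4 (0xCF): reg=0x5D
After byte 5 (0x72): reg=0xCD
After byte 6 (0xF2): reg=0xBD
Register before byte 7: 0xBD
After XOR with byte 0x36: 0x8B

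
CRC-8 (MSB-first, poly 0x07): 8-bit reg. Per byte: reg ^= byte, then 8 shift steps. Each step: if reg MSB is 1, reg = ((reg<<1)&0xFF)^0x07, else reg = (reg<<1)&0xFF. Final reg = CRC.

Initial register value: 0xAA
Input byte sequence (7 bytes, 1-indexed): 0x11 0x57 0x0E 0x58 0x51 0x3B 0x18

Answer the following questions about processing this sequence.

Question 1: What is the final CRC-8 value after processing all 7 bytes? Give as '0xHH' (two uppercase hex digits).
Answer: 0x34

Derivation:
After byte 1 (0x11): reg=0x28
After byte 2 (0x57): reg=0x7A
After byte 3 (0x0E): reg=0x4B
After byte 4 (0x58): reg=0x79
After byte 5 (0x51): reg=0xD8
After byte 6 (0x3B): reg=0xA7
After byte 7 (0x18): reg=0x34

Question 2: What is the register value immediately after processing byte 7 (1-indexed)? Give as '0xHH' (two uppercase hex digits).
After byte 1 (0x11): reg=0x28
After byte 2 (0x57): reg=0x7A
After byte 3 (0x0E): reg=0x4B
After byte 4 (0x58): reg=0x79
After byte 5 (0x51): reg=0xD8
After byte 6 (0x3B): reg=0xA7
After byte 7 (0x18): reg=0x34

Answer: 0x34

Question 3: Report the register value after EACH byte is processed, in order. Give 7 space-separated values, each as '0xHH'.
0x28 0x7A 0x4B 0x79 0xD8 0xA7 0x34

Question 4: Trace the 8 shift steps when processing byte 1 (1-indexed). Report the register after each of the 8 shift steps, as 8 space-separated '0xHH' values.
Answer: 0x71 0xE2 0xC3 0x81 0x05 0x0A 0x14 0x28

Derivation:
Register before byte 1: 0xAA
After XOR with byte 0x11: 0xBB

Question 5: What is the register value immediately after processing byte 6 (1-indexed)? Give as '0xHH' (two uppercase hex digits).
After byte 1 (0x11): reg=0x28
After byte 2 (0x57): reg=0x7A
After byte 3 (0x0E): reg=0x4B
After byte 4 (0x58): reg=0x79
After byte 5 (0x51): reg=0xD8
After byte 6 (0x3B): reg=0xA7

Answer: 0xA7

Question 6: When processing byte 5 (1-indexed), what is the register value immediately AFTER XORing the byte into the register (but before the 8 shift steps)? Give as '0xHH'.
Register before byte 5: 0x79
Byte 5: 0x51
0x79 XOR 0x51 = 0x28

Answer: 0x28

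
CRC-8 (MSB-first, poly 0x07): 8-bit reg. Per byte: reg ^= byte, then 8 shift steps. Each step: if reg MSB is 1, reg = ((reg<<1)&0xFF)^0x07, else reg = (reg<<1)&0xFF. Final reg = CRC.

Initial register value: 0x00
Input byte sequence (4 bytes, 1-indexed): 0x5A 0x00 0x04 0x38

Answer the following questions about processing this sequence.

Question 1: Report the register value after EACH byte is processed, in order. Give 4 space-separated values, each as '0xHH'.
0x81 0x8E 0xBF 0x9C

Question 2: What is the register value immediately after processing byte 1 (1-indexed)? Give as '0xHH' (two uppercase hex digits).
Answer: 0x81

Derivation:
After byte 1 (0x5A): reg=0x81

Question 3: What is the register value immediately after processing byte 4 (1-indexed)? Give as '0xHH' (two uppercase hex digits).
After byte 1 (0x5A): reg=0x81
After byte 2 (0x00): reg=0x8E
After byte 3 (0x04): reg=0xBF
After byte 4 (0x38): reg=0x9C

Answer: 0x9C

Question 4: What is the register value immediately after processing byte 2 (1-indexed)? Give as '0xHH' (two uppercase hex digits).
Answer: 0x8E

Derivation:
After byte 1 (0x5A): reg=0x81
After byte 2 (0x00): reg=0x8E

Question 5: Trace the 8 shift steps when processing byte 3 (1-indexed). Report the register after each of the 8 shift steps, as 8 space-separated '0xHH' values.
Answer: 0x13 0x26 0x4C 0x98 0x37 0x6E 0xDC 0xBF

Derivation:
After byte 1 (0x5A): reg=0x81
After byte 2 (0x00): reg=0x8E
Register before byte 3: 0x8E
After XOR with byte 0x04: 0x8A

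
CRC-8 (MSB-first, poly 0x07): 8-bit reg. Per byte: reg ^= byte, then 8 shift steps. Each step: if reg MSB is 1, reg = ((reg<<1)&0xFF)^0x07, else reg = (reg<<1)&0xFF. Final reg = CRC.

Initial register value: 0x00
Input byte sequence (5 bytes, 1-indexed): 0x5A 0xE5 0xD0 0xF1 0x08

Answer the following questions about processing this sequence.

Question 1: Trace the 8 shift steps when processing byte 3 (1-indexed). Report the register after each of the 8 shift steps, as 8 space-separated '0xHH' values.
Answer: 0xD1 0xA5 0x4D 0x9A 0x33 0x66 0xCC 0x9F

Derivation:
After byte 1 (0x5A): reg=0x81
After byte 2 (0xE5): reg=0x3B
Register before byte 3: 0x3B
After XOR with byte 0xD0: 0xEB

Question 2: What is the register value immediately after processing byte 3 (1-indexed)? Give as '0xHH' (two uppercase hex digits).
After byte 1 (0x5A): reg=0x81
After byte 2 (0xE5): reg=0x3B
After byte 3 (0xD0): reg=0x9F

Answer: 0x9F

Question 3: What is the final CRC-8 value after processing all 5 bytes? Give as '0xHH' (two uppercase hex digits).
Answer: 0x1B

Derivation:
After byte 1 (0x5A): reg=0x81
After byte 2 (0xE5): reg=0x3B
After byte 3 (0xD0): reg=0x9F
After byte 4 (0xF1): reg=0x0D
After byte 5 (0x08): reg=0x1B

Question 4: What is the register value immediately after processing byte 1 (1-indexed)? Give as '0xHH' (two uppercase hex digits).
After byte 1 (0x5A): reg=0x81

Answer: 0x81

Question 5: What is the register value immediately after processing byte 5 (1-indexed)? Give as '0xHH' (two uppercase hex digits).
After byte 1 (0x5A): reg=0x81
After byte 2 (0xE5): reg=0x3B
After byte 3 (0xD0): reg=0x9F
After byte 4 (0xF1): reg=0x0D
After byte 5 (0x08): reg=0x1B

Answer: 0x1B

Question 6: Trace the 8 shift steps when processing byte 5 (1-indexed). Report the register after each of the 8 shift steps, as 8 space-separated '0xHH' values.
Answer: 0x0A 0x14 0x28 0x50 0xA0 0x47 0x8E 0x1B

Derivation:
After byte 1 (0x5A): reg=0x81
After byte 2 (0xE5): reg=0x3B
After byte 3 (0xD0): reg=0x9F
After byte 4 (0xF1): reg=0x0D
Register before byte 5: 0x0D
After XOR with byte 0x08: 0x05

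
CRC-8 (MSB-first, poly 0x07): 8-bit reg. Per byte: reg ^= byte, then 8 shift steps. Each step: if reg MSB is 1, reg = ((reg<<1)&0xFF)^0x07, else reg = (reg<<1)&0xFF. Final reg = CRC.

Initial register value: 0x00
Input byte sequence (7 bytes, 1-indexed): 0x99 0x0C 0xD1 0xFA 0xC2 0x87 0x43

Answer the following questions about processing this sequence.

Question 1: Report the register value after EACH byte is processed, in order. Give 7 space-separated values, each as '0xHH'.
0xC6 0x78 0x56 0x4D 0xA4 0xE9 0x5F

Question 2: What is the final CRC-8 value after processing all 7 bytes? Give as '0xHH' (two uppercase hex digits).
Answer: 0x5F

Derivation:
After byte 1 (0x99): reg=0xC6
After byte 2 (0x0C): reg=0x78
After byte 3 (0xD1): reg=0x56
After byte 4 (0xFA): reg=0x4D
After byte 5 (0xC2): reg=0xA4
After byte 6 (0x87): reg=0xE9
After byte 7 (0x43): reg=0x5F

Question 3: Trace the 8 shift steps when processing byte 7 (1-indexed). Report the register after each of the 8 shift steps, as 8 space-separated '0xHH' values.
After byte 1 (0x99): reg=0xC6
After byte 2 (0x0C): reg=0x78
After byte 3 (0xD1): reg=0x56
After byte 4 (0xFA): reg=0x4D
After byte 5 (0xC2): reg=0xA4
After byte 6 (0x87): reg=0xE9
Register before byte 7: 0xE9
After XOR with byte 0x43: 0xAA

Answer: 0x53 0xA6 0x4B 0x96 0x2B 0x56 0xAC 0x5F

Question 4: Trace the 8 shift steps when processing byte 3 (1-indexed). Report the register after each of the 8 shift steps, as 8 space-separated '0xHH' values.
After byte 1 (0x99): reg=0xC6
After byte 2 (0x0C): reg=0x78
Register before byte 3: 0x78
After XOR with byte 0xD1: 0xA9

Answer: 0x55 0xAA 0x53 0xA6 0x4B 0x96 0x2B 0x56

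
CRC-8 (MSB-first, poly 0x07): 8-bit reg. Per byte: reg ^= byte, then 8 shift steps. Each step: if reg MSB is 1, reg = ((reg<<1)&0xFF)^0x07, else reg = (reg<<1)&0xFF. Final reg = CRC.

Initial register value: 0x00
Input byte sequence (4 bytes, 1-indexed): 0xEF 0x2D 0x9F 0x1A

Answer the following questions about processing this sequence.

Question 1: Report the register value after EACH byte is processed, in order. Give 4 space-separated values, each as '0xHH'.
0x83 0x43 0x1A 0x00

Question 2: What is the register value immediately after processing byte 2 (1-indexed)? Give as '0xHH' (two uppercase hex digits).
After byte 1 (0xEF): reg=0x83
After byte 2 (0x2D): reg=0x43

Answer: 0x43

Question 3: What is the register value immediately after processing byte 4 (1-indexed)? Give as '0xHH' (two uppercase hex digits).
After byte 1 (0xEF): reg=0x83
After byte 2 (0x2D): reg=0x43
After byte 3 (0x9F): reg=0x1A
After byte 4 (0x1A): reg=0x00

Answer: 0x00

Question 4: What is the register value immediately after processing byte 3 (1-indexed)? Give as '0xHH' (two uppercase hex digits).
After byte 1 (0xEF): reg=0x83
After byte 2 (0x2D): reg=0x43
After byte 3 (0x9F): reg=0x1A

Answer: 0x1A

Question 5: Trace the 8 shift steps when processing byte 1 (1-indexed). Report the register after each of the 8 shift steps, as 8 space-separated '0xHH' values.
Register before byte 1: 0x00
After XOR with byte 0xEF: 0xEF

Answer: 0xD9 0xB5 0x6D 0xDA 0xB3 0x61 0xC2 0x83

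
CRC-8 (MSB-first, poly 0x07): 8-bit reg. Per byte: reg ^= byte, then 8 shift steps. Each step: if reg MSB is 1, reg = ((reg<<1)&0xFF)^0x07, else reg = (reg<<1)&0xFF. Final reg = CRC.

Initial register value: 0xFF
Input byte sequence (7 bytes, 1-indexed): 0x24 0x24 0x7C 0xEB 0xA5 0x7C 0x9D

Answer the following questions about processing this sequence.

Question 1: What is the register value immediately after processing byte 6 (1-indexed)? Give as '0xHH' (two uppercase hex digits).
Answer: 0x09

Derivation:
After byte 1 (0x24): reg=0x0F
After byte 2 (0x24): reg=0xD1
After byte 3 (0x7C): reg=0x4A
After byte 4 (0xEB): reg=0x6E
After byte 5 (0xA5): reg=0x7F
After byte 6 (0x7C): reg=0x09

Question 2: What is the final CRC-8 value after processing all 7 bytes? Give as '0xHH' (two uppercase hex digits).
Answer: 0xE5

Derivation:
After byte 1 (0x24): reg=0x0F
After byte 2 (0x24): reg=0xD1
After byte 3 (0x7C): reg=0x4A
After byte 4 (0xEB): reg=0x6E
After byte 5 (0xA5): reg=0x7F
After byte 6 (0x7C): reg=0x09
After byte 7 (0x9D): reg=0xE5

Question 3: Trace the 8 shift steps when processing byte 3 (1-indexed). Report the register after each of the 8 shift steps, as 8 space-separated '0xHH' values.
After byte 1 (0x24): reg=0x0F
After byte 2 (0x24): reg=0xD1
Register before byte 3: 0xD1
After XOR with byte 0x7C: 0xAD

Answer: 0x5D 0xBA 0x73 0xE6 0xCB 0x91 0x25 0x4A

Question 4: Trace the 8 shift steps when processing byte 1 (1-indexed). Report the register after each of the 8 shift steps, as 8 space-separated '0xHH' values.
Register before byte 1: 0xFF
After XOR with byte 0x24: 0xDB

Answer: 0xB1 0x65 0xCA 0x93 0x21 0x42 0x84 0x0F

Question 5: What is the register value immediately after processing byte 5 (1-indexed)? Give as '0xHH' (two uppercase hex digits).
After byte 1 (0x24): reg=0x0F
After byte 2 (0x24): reg=0xD1
After byte 3 (0x7C): reg=0x4A
After byte 4 (0xEB): reg=0x6E
After byte 5 (0xA5): reg=0x7F

Answer: 0x7F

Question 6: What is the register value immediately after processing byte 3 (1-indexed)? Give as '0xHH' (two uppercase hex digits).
After byte 1 (0x24): reg=0x0F
After byte 2 (0x24): reg=0xD1
After byte 3 (0x7C): reg=0x4A

Answer: 0x4A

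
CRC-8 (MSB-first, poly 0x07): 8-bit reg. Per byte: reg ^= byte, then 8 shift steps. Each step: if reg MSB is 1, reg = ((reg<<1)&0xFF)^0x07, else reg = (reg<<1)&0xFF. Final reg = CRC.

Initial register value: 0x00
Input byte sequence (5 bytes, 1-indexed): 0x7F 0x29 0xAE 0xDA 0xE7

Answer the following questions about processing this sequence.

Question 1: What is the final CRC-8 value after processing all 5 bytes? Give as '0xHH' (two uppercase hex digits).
Answer: 0x21

Derivation:
After byte 1 (0x7F): reg=0x7A
After byte 2 (0x29): reg=0xBE
After byte 3 (0xAE): reg=0x70
After byte 4 (0xDA): reg=0x5F
After byte 5 (0xE7): reg=0x21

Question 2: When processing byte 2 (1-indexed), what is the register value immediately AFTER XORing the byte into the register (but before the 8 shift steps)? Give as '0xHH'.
Register before byte 2: 0x7A
Byte 2: 0x29
0x7A XOR 0x29 = 0x53

Answer: 0x53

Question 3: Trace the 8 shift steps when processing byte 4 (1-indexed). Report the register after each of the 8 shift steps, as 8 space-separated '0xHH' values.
Answer: 0x53 0xA6 0x4B 0x96 0x2B 0x56 0xAC 0x5F

Derivation:
After byte 1 (0x7F): reg=0x7A
After byte 2 (0x29): reg=0xBE
After byte 3 (0xAE): reg=0x70
Register before byte 4: 0x70
After XOR with byte 0xDA: 0xAA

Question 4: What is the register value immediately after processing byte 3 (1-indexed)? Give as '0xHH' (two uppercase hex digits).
After byte 1 (0x7F): reg=0x7A
After byte 2 (0x29): reg=0xBE
After byte 3 (0xAE): reg=0x70

Answer: 0x70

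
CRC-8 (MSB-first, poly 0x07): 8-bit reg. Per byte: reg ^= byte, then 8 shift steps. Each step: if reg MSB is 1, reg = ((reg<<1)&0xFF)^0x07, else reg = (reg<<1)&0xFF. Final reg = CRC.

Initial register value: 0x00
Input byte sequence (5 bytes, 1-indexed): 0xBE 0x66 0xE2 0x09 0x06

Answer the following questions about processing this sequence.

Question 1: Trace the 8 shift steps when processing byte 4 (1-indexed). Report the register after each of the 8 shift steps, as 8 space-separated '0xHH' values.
After byte 1 (0xBE): reg=0x33
After byte 2 (0x66): reg=0xAC
After byte 3 (0xE2): reg=0xED
Register before byte 4: 0xED
After XOR with byte 0x09: 0xE4

Answer: 0xCF 0x99 0x35 0x6A 0xD4 0xAF 0x59 0xB2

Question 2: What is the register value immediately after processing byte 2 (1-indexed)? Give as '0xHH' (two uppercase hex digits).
Answer: 0xAC

Derivation:
After byte 1 (0xBE): reg=0x33
After byte 2 (0x66): reg=0xAC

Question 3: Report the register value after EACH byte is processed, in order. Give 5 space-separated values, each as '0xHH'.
0x33 0xAC 0xED 0xB2 0x05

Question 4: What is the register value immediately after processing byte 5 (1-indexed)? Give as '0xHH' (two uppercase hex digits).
After byte 1 (0xBE): reg=0x33
After byte 2 (0x66): reg=0xAC
After byte 3 (0xE2): reg=0xED
After byte 4 (0x09): reg=0xB2
After byte 5 (0x06): reg=0x05

Answer: 0x05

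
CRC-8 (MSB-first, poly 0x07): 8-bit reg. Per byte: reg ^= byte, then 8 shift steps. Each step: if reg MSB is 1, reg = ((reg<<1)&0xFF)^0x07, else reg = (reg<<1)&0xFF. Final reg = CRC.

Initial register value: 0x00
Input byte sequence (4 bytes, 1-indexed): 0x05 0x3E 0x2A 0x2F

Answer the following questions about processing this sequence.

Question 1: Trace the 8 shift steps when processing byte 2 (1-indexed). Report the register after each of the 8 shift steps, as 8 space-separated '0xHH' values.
Answer: 0x4A 0x94 0x2F 0x5E 0xBC 0x7F 0xFE 0xFB

Derivation:
After byte 1 (0x05): reg=0x1B
Register before byte 2: 0x1B
After XOR with byte 0x3E: 0x25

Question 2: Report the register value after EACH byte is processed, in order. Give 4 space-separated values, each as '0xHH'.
0x1B 0xFB 0x39 0x62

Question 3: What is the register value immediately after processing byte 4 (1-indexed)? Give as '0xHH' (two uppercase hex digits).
Answer: 0x62

Derivation:
After byte 1 (0x05): reg=0x1B
After byte 2 (0x3E): reg=0xFB
After byte 3 (0x2A): reg=0x39
After byte 4 (0x2F): reg=0x62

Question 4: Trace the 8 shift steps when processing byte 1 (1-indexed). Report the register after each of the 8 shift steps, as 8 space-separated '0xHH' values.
Answer: 0x0A 0x14 0x28 0x50 0xA0 0x47 0x8E 0x1B

Derivation:
Register before byte 1: 0x00
After XOR with byte 0x05: 0x05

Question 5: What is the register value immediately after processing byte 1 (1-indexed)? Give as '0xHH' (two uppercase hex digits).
After byte 1 (0x05): reg=0x1B

Answer: 0x1B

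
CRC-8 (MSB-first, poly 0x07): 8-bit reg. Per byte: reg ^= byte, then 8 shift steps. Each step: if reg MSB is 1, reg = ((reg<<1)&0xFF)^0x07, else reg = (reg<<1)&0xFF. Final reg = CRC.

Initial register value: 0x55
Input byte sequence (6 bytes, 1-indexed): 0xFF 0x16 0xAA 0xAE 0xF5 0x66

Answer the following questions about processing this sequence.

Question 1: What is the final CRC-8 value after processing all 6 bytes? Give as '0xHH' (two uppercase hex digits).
After byte 1 (0xFF): reg=0x5F
After byte 2 (0x16): reg=0xF8
After byte 3 (0xAA): reg=0xB9
After byte 4 (0xAE): reg=0x65
After byte 5 (0xF5): reg=0xF9
After byte 6 (0x66): reg=0xD4

Answer: 0xD4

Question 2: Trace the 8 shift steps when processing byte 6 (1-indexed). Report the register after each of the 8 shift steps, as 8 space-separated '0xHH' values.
After byte 1 (0xFF): reg=0x5F
After byte 2 (0x16): reg=0xF8
After byte 3 (0xAA): reg=0xB9
After byte 4 (0xAE): reg=0x65
After byte 5 (0xF5): reg=0xF9
Register before byte 6: 0xF9
After XOR with byte 0x66: 0x9F

Answer: 0x39 0x72 0xE4 0xCF 0x99 0x35 0x6A 0xD4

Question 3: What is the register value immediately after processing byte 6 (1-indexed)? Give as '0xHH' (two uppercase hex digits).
After byte 1 (0xFF): reg=0x5F
After byte 2 (0x16): reg=0xF8
After byte 3 (0xAA): reg=0xB9
After byte 4 (0xAE): reg=0x65
After byte 5 (0xF5): reg=0xF9
After byte 6 (0x66): reg=0xD4

Answer: 0xD4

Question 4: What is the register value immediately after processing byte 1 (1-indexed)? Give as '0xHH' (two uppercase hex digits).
After byte 1 (0xFF): reg=0x5F

Answer: 0x5F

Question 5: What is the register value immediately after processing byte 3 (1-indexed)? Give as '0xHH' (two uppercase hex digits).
After byte 1 (0xFF): reg=0x5F
After byte 2 (0x16): reg=0xF8
After byte 3 (0xAA): reg=0xB9

Answer: 0xB9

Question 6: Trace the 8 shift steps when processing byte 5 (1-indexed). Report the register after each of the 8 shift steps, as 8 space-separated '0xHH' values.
After byte 1 (0xFF): reg=0x5F
After byte 2 (0x16): reg=0xF8
After byte 3 (0xAA): reg=0xB9
After byte 4 (0xAE): reg=0x65
Register before byte 5: 0x65
After XOR with byte 0xF5: 0x90

Answer: 0x27 0x4E 0x9C 0x3F 0x7E 0xFC 0xFF 0xF9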